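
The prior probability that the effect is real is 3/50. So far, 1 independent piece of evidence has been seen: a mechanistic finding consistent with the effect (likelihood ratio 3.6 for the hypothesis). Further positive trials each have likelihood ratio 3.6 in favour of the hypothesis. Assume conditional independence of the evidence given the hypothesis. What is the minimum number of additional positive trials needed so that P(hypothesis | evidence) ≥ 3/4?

Prior odds = 0.06/0.94 = 3/47.
Bayes factor of the evidence already in hand = 3.6.
Odds after that evidence = (3/47) × 3.6 = 54/235.
Target odds = 0.75/0.25 = 3.
Need 3.6ⁿ ≥ 3 ÷ (54/235) = 235/18.
3.6² = 12.96 falls short of 235/18 but 3.6³ = 46.656 reaches it, so n = 3.

3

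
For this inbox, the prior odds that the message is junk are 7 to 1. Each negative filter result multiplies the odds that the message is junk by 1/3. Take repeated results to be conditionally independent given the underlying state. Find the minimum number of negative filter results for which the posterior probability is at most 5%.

5

Prior odds = 7.
Likelihood ratio per negative filter result = 1/3.
Target posterior odds = 0.05/0.95 = 1/19.
Require (1/3)ⁿ ≤ 1/19 ÷ 7 = 1/133.
(1/3)⁴ = 1/81 is still above 1/133 but (1/3)⁵ = 1/243 is at or below it, so n = 5.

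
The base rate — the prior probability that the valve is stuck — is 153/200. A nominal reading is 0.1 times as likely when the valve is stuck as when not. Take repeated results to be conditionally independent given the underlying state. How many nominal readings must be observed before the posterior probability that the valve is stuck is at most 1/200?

Prior odds = 0.765/0.235 = 153/47.
Likelihood ratio per nominal reading = 0.1.
Target odds: 0.005 ÷ 0.995 = 1/199.
Need (153/47) × 0.1ⁿ ≤ 1/199, i.e. 0.1ⁿ ≤ 47/30447.
0.1² = 0.01 is still above 47/30447 but 0.1³ = 0.001 is at or below it, so n = 3.

3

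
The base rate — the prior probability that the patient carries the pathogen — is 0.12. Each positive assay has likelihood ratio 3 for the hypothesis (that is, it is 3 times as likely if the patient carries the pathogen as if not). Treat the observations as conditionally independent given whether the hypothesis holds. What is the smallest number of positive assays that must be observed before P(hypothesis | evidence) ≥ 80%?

Prior odds: 0.12 ÷ 0.88 = 3/22.
Likelihood ratio per positive assay = 3.
Target posterior odds = 0.8/0.2 = 4.
Need (3/22) × 3ⁿ ≥ 4, i.e. 3ⁿ ≥ 88/3.
3³ = 27 falls short of 88/3 but 3⁴ = 81 reaches it, so n = 4.

4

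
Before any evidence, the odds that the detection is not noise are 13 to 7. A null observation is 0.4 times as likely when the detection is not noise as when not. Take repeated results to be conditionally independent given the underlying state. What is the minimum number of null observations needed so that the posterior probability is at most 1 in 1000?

Prior odds = 13/7.
Likelihood ratio per null observation = 0.4.
Target odds: 0.001 ÷ 0.999 = 1/999.
Need (13/7) × 0.4ⁿ ≤ 1/999, i.e. 0.4ⁿ ≤ 7/12987.
0.4⁸ = 256/390625 is still above 7/12987 but 0.4⁹ = 512/1953125 is at or below it, so n = 9.

9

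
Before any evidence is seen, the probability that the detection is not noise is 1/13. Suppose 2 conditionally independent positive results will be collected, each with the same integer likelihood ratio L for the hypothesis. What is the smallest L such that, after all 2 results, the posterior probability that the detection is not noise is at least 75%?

Prior odds = (1/13)/(12/13) = 1/12.
Target odds = 0.75/0.25 = 3.
Need L² ≥ 3 ÷ (1/12) = 36.
5² = 25 < 36 ≤ 36 = 6², so L = 6.

6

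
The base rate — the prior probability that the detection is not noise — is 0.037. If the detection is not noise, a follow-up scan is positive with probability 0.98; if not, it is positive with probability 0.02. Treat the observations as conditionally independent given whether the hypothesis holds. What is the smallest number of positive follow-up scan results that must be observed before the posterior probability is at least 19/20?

2

Prior odds = 0.037/0.963 = 37/963.
Likelihood ratio of a positive = 0.98/0.02 = 49.
Target odds: 0.95 ÷ 0.05 = 19.
Need (37/963) × 49ⁿ ≥ 19, i.e. 49ⁿ ≥ 18297/37.
49¹ = 49 falls short of 18297/37 but 49² = 2401 reaches it, so n = 2.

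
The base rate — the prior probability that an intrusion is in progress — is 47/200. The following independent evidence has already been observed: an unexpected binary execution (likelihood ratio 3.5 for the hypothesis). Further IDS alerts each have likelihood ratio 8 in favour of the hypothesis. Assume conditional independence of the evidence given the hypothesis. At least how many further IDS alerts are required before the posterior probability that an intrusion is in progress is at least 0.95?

Prior odds = 0.235/0.765 = 47/153.
Bayes factor of the evidence already in hand = 3.5.
Odds after that evidence = (47/153) × 3.5 = 329/306.
Target odds = 0.95/0.05 = 19.
Need 8ⁿ ≥ 19 ÷ (329/306) = 5814/329.
8¹ = 8 falls short of 5814/329 but 8² = 64 reaches it, so n = 2.

2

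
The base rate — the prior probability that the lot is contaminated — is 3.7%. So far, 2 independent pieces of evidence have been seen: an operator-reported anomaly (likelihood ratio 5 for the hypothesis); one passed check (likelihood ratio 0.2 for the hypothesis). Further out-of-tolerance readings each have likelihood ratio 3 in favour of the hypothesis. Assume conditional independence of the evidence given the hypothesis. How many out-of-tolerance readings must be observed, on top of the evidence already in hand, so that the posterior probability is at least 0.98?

7

Prior odds = 0.037/0.963 = 37/963.
Combined Bayes factor of the evidence already in hand = 5 × 0.2 = 1.
Odds after that evidence = (37/963) × 1 = 37/963.
Target odds = 0.98/0.02 = 49.
Need 3ⁿ ≥ 49 ÷ (37/963) = 47187/37.
3⁶ = 729 falls short of 47187/37 but 3⁷ = 2187 reaches it, so n = 7.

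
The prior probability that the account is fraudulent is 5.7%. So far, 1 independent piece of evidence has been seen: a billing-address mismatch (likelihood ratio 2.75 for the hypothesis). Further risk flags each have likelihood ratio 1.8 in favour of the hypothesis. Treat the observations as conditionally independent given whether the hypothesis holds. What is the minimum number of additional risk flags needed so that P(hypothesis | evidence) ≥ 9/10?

Prior odds = 0.057/0.943 = 57/943.
Bayes factor of the evidence already in hand = 2.75.
Odds after that evidence = (57/943) × 2.75 = 627/3772.
Target odds = 0.9/0.1 = 9.
Need 1.8ⁿ ≥ 9 ÷ (627/3772) = 11316/209.
1.8⁶ = 531441/15625 falls short of 11316/209 but 1.8⁷ = 4782969/78125 reaches it, so n = 7.

7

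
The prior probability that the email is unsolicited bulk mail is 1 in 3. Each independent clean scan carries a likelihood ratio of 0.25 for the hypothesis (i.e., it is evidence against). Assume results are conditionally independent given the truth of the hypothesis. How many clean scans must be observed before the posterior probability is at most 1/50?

3

Prior odds = (1/3)/(2/3) = 0.5.
Likelihood ratio per clean scan = 0.25.
Target posterior odds = 0.02/0.98 = 1/49.
Need 0.5 × 0.25ⁿ ≤ 1/49, i.e. 0.25ⁿ ≤ 2/49.
0.25² = 0.0625 is still above 2/49 but 0.25³ = 0.015625 is at or below it, so n = 3.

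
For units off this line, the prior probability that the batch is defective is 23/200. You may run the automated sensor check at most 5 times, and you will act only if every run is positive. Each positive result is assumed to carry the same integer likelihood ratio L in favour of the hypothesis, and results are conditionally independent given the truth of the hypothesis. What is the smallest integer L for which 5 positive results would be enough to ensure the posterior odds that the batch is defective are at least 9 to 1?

Prior odds = 0.115/0.885 = 23/177.
Target odds = 9.
Need L⁵ ≥ 9 ÷ (23/177) = 1593/23.
2⁵ = 32 < 1593/23 ≤ 243 = 3⁵, so L = 3.

3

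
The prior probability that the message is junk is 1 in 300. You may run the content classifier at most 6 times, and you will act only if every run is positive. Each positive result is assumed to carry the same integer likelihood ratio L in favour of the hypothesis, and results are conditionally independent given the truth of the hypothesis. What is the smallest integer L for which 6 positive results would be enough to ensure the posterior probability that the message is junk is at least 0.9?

4

Prior odds = (1/300)/(299/300) = 1/299.
Target odds = 0.9/0.1 = 9.
Need L⁶ ≥ 9 ÷ (1/299) = 2691.
3⁶ = 729 < 2691 ≤ 4096 = 4⁶, so L = 4.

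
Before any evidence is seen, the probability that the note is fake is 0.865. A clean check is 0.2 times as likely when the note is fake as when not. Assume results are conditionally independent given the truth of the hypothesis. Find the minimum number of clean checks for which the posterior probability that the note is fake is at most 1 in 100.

5

Prior odds: 0.865 ÷ 0.135 = 173/27.
Likelihood ratio per clean check = 0.2.
Target posterior odds = 0.01/0.99 = 1/99.
Need (173/27) × 0.2ⁿ ≤ 1/99, i.e. 0.2ⁿ ≤ 3/1903.
0.2⁴ = 0.0016 is still above 3/1903 but 0.2⁵ = 0.00032 is at or below it, so n = 5.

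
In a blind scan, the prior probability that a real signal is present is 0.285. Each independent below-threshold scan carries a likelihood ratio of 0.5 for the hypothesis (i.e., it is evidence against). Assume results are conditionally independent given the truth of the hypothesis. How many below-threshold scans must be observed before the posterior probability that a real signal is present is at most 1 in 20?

3

Prior odds = 0.285/0.715 = 57/143.
Likelihood ratio per below-threshold scan = 0.5.
Target posterior odds = 0.05/0.95 = 1/19.
Require 0.5ⁿ ≤ 1/19 ÷ (57/143) = 143/1083.
0.5² = 0.25 is still above 143/1083 but 0.5³ = 0.125 is at or below it, so n = 3.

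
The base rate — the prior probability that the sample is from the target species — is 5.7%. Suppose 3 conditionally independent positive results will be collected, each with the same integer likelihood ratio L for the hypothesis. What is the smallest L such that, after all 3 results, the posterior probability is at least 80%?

Prior odds = 0.057/0.943 = 57/943.
Target odds = 0.8/0.2 = 4.
Need L³ ≥ 4 ÷ (57/943) = 3772/57.
4³ = 64 < 3772/57 ≤ 125 = 5³, so L = 5.

5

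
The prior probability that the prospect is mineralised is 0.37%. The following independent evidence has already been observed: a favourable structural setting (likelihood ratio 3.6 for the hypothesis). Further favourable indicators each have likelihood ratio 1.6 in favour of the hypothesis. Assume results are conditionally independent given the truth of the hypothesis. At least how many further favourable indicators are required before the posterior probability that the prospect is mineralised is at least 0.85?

13

Prior odds = 0.0037/0.9963 = 37/9963.
Bayes factor of the evidence already in hand = 3.6.
Odds after that evidence = (37/9963) × 3.6 = 74/5535.
Target odds = 0.85/0.15 = 17/3.
Need 1.6ⁿ ≥ 17/3 ÷ (74/5535) = 31365/74.
1.6¹² ≈281.475 falls short of 31365/74 but 1.6¹³ ≈450.36 reaches it, so n = 13.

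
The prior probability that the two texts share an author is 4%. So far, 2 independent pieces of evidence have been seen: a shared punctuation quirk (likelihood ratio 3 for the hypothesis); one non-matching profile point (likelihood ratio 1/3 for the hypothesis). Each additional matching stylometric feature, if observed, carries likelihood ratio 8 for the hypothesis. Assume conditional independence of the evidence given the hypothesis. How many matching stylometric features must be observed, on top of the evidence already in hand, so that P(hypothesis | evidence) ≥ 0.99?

4

Prior odds = 0.04/0.96 = 1/24.
Combined Bayes factor of the evidence already in hand = 3 × (1/3) = 1.
Odds after that evidence = (1/24) × 1 = 1/24.
Target odds = 0.99/0.01 = 99.
Need 8ⁿ ≥ 99 ÷ (1/24) = 2376.
8³ = 512 falls short of 2376 but 8⁴ = 4096 reaches it, so n = 4.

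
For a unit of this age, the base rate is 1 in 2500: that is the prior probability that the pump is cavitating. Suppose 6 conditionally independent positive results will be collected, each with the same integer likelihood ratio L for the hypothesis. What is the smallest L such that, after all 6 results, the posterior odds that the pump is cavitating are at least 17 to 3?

Prior odds = 0.0004/0.9996 = 1/2499.
Target odds = 17/3.
Need L⁶ ≥ 17/3 ÷ (1/2499) = 14161.
4⁶ = 4096 < 14161 ≤ 15625 = 5⁶, so L = 5.

5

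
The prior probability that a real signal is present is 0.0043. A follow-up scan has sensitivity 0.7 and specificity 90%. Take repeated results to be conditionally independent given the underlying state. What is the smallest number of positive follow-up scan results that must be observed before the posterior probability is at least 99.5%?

6

Prior odds = 0.0043/0.9957 = 43/9957.
False-positive rate = 1 − 0.9 = 0.1; likelihood ratio of a positive = 0.7/0.1 = 7.
Target posterior odds = 0.995/0.005 = 199.
Require 7ⁿ ≥ 199 ÷ (43/9957) = 1981443/43.
7⁵ = 16807 falls short of 1981443/43 but 7⁶ = 117649 reaches it, so n = 6.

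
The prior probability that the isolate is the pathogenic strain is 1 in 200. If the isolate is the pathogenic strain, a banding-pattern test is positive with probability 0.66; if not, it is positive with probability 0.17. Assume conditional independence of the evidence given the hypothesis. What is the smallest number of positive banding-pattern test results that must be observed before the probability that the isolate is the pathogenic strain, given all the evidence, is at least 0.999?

9

Prior odds = 0.005/0.995 = 1/199.
Likelihood ratio of a positive = 0.66/0.17 = 66/17.
Target odds: 0.999 ÷ 0.001 = 999.
Require (66/17)ⁿ ≥ 999 ÷ (1/199) = 198801.
(66/17)⁸ ≈51613.1 falls short of 198801 but (66/17)⁹ ≈200380 reaches it, so n = 9.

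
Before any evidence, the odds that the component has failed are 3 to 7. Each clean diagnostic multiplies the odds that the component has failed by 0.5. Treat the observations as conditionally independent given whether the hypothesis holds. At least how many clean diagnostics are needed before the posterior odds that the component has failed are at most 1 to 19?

4

Prior odds = 3/7.
Likelihood ratio per clean diagnostic = 0.5.
Target odds = 1/19.
Require 0.5ⁿ ≤ 1/19 ÷ (3/7) = 7/57.
0.5³ = 0.125 is still above 7/57 but 0.5⁴ = 0.0625 is at or below it, so n = 4.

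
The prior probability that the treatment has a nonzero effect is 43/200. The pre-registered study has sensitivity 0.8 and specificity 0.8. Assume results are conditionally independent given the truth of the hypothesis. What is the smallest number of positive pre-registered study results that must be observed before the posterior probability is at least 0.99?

Prior odds: 0.215 ÷ 0.785 = 43/157.
False-positive rate = 1 − 0.8 = 0.2; likelihood ratio of a positive = 0.8/0.2 = 4.
Target posterior odds = 0.99/0.01 = 99.
Need (43/157) × 4ⁿ ≥ 99, i.e. 4ⁿ ≥ 15543/43.
4⁴ = 256 falls short of 15543/43 but 4⁵ = 1024 reaches it, so n = 5.

5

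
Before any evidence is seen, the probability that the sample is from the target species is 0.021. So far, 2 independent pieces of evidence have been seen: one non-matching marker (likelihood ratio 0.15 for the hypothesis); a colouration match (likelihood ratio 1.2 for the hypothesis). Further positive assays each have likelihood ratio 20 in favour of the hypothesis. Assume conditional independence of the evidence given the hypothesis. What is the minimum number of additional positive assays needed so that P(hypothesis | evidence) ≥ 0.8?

Prior odds = 0.021/0.979 = 21/979.
Combined Bayes factor of the evidence already in hand = 0.15 × 1.2 = 0.18.
Odds after that evidence = (21/979) × 0.18 = 189/48950.
Target odds = 0.8/0.2 = 4.
Need 20ⁿ ≥ 4 ÷ (189/48950) = 195800/189.
20² = 400 falls short of 195800/189 but 20³ = 8000 reaches it, so n = 3.

3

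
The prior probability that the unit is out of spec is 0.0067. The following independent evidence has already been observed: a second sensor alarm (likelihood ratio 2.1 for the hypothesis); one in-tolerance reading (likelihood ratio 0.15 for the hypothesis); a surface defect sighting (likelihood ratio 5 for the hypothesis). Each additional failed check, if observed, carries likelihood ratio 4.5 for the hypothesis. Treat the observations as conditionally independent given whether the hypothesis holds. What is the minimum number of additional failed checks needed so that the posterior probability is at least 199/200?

Prior odds = 0.0067/0.9933 = 67/9933.
Combined Bayes factor of the evidence already in hand = 2.1 × 0.15 × 5 = 1.575.
Odds after that evidence = (67/9933) × 1.575 = 201/18920.
Target odds = 0.995/0.005 = 199.
Need 4.5ⁿ ≥ 199 ÷ (201/18920) = 3765080/201.
4.5⁶ = 8303.765625 falls short of 3765080/201 but 4.5⁷ = 4782969/128 reaches it, so n = 7.

7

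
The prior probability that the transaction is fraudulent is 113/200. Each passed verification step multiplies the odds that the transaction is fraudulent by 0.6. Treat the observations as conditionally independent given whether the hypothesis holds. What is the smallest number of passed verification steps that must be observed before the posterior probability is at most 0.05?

7

Prior odds = 0.565/0.435 = 113/87.
Likelihood ratio per passed verification step = 0.6.
Target posterior odds = 0.05/0.95 = 1/19.
Require 0.6ⁿ ≤ 1/19 ÷ (113/87) = 87/2147.
0.6⁶ = 729/15625 is still above 87/2147 but 0.6⁷ = 2187/78125 is at or below it, so n = 7.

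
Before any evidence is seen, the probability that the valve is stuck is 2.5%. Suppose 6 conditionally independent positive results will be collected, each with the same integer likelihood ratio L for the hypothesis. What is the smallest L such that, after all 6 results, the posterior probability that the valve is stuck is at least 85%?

3

Prior odds = 0.025/0.975 = 1/39.
Target odds = 0.85/0.15 = 17/3.
Need L⁶ ≥ 17/3 ÷ (1/39) = 221.
2⁶ = 64 < 221 ≤ 729 = 3⁶, so L = 3.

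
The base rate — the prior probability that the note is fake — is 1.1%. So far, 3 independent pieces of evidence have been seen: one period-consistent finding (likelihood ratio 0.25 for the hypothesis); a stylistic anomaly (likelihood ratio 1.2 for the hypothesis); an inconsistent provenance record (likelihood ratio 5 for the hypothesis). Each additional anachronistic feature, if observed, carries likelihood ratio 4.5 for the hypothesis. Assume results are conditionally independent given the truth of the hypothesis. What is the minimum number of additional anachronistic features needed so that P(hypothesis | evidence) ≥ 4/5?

4

Prior odds = 0.011/0.989 = 11/989.
Combined Bayes factor of the evidence already in hand = 0.25 × 1.2 × 5 = 1.5.
Odds after that evidence = (11/989) × 1.5 = 33/1978.
Target odds = 0.8/0.2 = 4.
Need 4.5ⁿ ≥ 4 ÷ (33/1978) = 7912/33.
4.5³ = 91.125 falls short of 7912/33 but 4.5⁴ = 410.0625 reaches it, so n = 4.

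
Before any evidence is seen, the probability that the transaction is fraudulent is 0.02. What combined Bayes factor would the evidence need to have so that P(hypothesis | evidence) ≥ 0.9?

441

Prior odds = 0.02/0.98 = 1/49.
Target odds = 0.9/0.1 = 9.
Required Bayes factor = 9 ÷ (1/49) = 441.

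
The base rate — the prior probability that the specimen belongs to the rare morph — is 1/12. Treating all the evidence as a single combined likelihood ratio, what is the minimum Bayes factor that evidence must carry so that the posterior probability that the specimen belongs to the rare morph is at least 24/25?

264

Prior odds = (1/12)/(11/12) = 1/11.
Target odds = 0.96/0.04 = 24.
Required Bayes factor = 24 ÷ (1/11) = 264.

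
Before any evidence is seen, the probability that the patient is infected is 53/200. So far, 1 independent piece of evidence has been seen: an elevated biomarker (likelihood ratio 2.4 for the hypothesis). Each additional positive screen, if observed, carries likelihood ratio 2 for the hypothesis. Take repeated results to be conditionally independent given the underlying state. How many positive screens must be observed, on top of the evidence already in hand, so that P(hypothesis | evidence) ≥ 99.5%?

Prior odds = 0.265/0.735 = 53/147.
Bayes factor of the evidence already in hand = 2.4.
Odds after that evidence = (53/147) × 2.4 = 212/245.
Target odds = 0.995/0.005 = 199.
Need 2ⁿ ≥ 199 ÷ (212/245) = 48755/212.
2⁷ = 128 falls short of 48755/212 but 2⁸ = 256 reaches it, so n = 8.

8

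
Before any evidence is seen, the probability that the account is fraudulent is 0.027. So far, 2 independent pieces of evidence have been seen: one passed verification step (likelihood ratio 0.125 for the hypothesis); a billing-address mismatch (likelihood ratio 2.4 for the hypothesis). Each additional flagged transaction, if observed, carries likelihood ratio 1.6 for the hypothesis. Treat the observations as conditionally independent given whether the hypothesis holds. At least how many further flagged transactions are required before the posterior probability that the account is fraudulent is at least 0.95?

17

Prior odds = 0.027/0.973 = 27/973.
Combined Bayes factor of the evidence already in hand = 0.125 × 2.4 = 0.3.
Odds after that evidence = (27/973) × 0.3 = 81/9730.
Target odds = 0.95/0.05 = 19.
Need 1.6ⁿ ≥ 19 ÷ (81/9730) = 184870/81.
1.6¹⁶ ≈1844.67 falls short of 184870/81 but 1.6¹⁷ ≈2951.48 reaches it, so n = 17.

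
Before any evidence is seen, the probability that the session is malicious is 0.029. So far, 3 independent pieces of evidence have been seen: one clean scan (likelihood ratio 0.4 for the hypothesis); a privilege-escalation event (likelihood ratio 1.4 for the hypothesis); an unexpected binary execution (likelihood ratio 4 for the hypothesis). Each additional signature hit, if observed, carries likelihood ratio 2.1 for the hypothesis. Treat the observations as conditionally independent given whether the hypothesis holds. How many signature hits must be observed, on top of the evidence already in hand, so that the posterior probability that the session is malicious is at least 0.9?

Prior odds = 0.029/0.971 = 29/971.
Combined Bayes factor of the evidence already in hand = 0.4 × 1.4 × 4 = 2.24.
Odds after that evidence = (29/971) × 2.24 = 1624/24275.
Target odds = 0.9/0.1 = 9.
Need 2.1ⁿ ≥ 9 ÷ (1624/24275) = 218475/1624.
2.1⁶ = 85766121/1000000 falls short of 218475/1624 but 2.1⁷ ≈180.109 reaches it, so n = 7.

7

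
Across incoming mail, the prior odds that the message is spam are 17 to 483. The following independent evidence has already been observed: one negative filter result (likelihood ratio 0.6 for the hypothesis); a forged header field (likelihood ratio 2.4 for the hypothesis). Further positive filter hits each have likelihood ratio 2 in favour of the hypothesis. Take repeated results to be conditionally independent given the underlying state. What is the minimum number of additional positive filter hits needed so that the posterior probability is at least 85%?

Prior odds = 17/483.
Combined Bayes factor of the evidence already in hand = 0.6 × 2.4 = 1.44.
Odds after that evidence = (17/483) × 1.44 = 204/4025.
Target odds = 0.85/0.15 = 17/3.
Need 2ⁿ ≥ 17/3 ÷ (204/4025) = 4025/36.
2⁶ = 64 falls short of 4025/36 but 2⁷ = 128 reaches it, so n = 7.

7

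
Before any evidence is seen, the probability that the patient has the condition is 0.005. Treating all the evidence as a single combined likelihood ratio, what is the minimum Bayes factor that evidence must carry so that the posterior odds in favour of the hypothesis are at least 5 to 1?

995

Prior odds = 0.005/0.995 = 1/199.
Target odds = 5.
Required Bayes factor = 5 ÷ (1/199) = 995.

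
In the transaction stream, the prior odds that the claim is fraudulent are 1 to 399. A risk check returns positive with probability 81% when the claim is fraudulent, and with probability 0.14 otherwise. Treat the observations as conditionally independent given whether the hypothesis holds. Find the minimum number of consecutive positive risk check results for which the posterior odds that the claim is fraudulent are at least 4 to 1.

Prior odds = 1/399.
Likelihood ratio of a positive result = 0.81/0.14 = 81/14.
Target odds = 4.
Need (1/399) × (81/14)ⁿ ≥ 4, i.e. (81/14)ⁿ ≥ 1596.
(81/14)⁴ = 43046721/38416 falls short of 1596 but (81/14)⁵ ≈6483.13 reaches it, so n = 5.

5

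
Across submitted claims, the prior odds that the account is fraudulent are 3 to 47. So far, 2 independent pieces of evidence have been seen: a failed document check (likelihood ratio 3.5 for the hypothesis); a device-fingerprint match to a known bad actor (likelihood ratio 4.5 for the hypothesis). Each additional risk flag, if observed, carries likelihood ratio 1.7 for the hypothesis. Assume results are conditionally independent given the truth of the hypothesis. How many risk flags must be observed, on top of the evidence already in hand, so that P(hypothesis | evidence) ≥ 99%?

9

Prior odds = 3/47.
Combined Bayes factor of the evidence already in hand = 3.5 × 4.5 = 15.75.
Odds after that evidence = (3/47) × 15.75 = 189/188.
Target odds = 0.99/0.01 = 99.
Need 1.7ⁿ ≥ 99 ÷ (189/188) = 2068/21.
1.7⁸ ≈69.7576 falls short of 2068/21 but 1.7⁹ ≈118.588 reaches it, so n = 9.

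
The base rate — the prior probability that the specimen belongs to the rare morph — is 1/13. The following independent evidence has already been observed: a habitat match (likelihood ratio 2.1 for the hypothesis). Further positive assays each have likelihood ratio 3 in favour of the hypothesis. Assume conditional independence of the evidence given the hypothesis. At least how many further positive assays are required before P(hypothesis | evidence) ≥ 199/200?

Prior odds = (1/13)/(12/13) = 1/12.
Bayes factor of the evidence already in hand = 2.1.
Odds after that evidence = (1/12) × 2.1 = 0.175.
Target odds = 0.995/0.005 = 199.
Need 3ⁿ ≥ 199 ÷ 0.175 = 7960/7.
3⁶ = 729 falls short of 7960/7 but 3⁷ = 2187 reaches it, so n = 7.

7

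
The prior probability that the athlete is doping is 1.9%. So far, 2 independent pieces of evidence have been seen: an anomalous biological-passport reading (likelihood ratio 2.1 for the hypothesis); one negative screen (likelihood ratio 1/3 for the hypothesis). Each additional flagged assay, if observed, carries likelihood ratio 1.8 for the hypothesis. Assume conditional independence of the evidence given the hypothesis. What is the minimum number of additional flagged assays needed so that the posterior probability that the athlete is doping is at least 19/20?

13

Prior odds = 0.019/0.981 = 19/981.
Combined Bayes factor of the evidence already in hand = 2.1 × (1/3) = 0.7.
Odds after that evidence = (19/981) × 0.7 = 133/9810.
Target odds = 0.95/0.05 = 19.
Need 1.8ⁿ ≥ 19 ÷ (133/9810) = 9810/7.
1.8¹² ≈1156.83 falls short of 9810/7 but 1.8¹³ ≈2082.3 reaches it, so n = 13.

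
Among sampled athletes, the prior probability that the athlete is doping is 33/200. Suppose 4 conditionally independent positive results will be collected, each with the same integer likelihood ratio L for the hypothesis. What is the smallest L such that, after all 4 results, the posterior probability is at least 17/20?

3

Prior odds = 0.165/0.835 = 33/167.
Target odds = 0.85/0.15 = 17/3.
Need L⁴ ≥ 17/3 ÷ (33/167) = 2839/99.
2⁴ = 16 < 2839/99 ≤ 81 = 3⁴, so L = 3.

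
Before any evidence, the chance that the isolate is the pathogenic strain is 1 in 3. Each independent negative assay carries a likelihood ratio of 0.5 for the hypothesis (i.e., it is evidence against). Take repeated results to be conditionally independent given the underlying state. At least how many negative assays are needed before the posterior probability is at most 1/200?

7

Prior odds = (1/3)/(2/3) = 0.5.
Likelihood ratio per negative assay = 0.5.
Target posterior odds = 0.005/0.995 = 1/199.
Require 0.5ⁿ ≤ 1/199 ÷ 0.5 = 2/199.
0.5⁶ = 0.015625 is still above 2/199 but 0.5⁷ = 0.0078125 is at or below it, so n = 7.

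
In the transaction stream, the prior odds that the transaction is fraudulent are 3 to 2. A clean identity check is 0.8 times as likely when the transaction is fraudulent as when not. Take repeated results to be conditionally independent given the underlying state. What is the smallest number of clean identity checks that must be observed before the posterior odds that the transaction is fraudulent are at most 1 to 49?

Prior odds = 1.5.
Likelihood ratio per clean identity check = 0.8.
Target odds = 1/49.
Require 0.8ⁿ ≤ 1/49 ÷ 1.5 = 2/147.
0.8¹⁹ ≈0.0144115 is still above 2/147 but 0.8²⁰ ≈0.0115292 is at or below it, so n = 20.

20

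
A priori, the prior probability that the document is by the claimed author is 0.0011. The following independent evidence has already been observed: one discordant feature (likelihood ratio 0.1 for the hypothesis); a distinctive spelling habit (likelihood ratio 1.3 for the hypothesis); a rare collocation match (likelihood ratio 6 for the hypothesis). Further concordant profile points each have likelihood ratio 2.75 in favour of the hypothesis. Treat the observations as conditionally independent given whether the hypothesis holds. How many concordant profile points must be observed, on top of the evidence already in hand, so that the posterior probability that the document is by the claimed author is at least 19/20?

Prior odds = 0.0011/0.9989 = 11/9989.
Combined Bayes factor of the evidence already in hand = 0.1 × 1.3 × 6 = 0.78.
Odds after that evidence = (11/9989) × 0.78 = 429/499450.
Target odds = 0.95/0.05 = 19.
Need 2.75ⁿ ≥ 19 ÷ (429/499450) = 9489550/429.
2.75⁹ ≈8994.86 falls short of 9489550/429 but 2.75¹⁰ ≈24735.9 reaches it, so n = 10.

10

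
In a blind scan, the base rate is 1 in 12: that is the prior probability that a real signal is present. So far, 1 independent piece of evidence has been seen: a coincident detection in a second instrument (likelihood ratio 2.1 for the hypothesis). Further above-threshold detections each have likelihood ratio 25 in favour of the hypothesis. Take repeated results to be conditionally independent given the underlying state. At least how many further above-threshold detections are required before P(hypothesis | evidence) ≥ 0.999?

3

Prior odds = (1/12)/(11/12) = 1/11.
Bayes factor of the evidence already in hand = 2.1.
Odds after that evidence = (1/11) × 2.1 = 21/110.
Target odds = 0.999/0.001 = 999.
Need 25ⁿ ≥ 999 ÷ (21/110) = 36630/7.
25² = 625 falls short of 36630/7 but 25³ = 15625 reaches it, so n = 3.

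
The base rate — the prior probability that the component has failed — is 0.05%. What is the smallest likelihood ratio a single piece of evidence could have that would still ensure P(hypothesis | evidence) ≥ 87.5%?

Prior odds = 0.0005/0.9995 = 1/1999.
Target odds = 0.875/0.125 = 7.
Required Bayes factor = 7 ÷ (1/1999) = 13993.

13993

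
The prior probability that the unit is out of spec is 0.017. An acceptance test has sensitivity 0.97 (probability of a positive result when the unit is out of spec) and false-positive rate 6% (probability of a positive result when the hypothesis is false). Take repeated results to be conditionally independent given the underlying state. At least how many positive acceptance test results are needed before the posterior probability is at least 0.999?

Prior odds: 0.017 ÷ 0.983 = 17/983.
Likelihood ratio of a positive result = 0.97/0.06 = 97/6.
Target posterior odds = 0.999/0.001 = 999.
Need (17/983) × (97/6)ⁿ ≥ 999, i.e. (97/6)ⁿ ≥ 982017/17.
(97/6)³ = 912673/216 falls short of 982017/17 but (97/6)⁴ = 88529281/1296 reaches it, so n = 4.

4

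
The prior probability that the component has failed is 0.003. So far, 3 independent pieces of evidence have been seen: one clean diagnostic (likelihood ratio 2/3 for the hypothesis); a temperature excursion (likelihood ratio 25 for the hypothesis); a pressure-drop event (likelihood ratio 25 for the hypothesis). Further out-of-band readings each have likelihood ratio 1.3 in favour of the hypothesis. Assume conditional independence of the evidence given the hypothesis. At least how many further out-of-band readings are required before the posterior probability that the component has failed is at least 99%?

17

Prior odds = 0.003/0.997 = 3/997.
Combined Bayes factor of the evidence already in hand = (2/3) × 25 × 25 = 1250/3.
Odds after that evidence = (3/997) × 1250/3 = 1250/997.
Target odds = 0.99/0.01 = 99.
Need 1.3ⁿ ≥ 99 ÷ (1250/997) = 78.9624.
1.3¹⁶ ≈66.5417 falls short of 78.9624 but 1.3¹⁷ ≈86.5042 reaches it, so n = 17.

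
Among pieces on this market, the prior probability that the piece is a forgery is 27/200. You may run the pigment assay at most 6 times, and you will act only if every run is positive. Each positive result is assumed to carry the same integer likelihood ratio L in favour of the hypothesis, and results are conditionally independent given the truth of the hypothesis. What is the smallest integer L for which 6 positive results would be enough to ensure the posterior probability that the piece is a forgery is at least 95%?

Prior odds = 0.135/0.865 = 27/173.
Target odds = 0.95/0.05 = 19.
Need L⁶ ≥ 19 ÷ (27/173) = 3287/27.
2⁶ = 64 < 3287/27 ≤ 729 = 3⁶, so L = 3.

3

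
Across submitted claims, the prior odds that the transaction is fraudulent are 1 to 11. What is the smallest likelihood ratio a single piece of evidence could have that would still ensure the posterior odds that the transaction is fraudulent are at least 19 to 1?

Prior odds = 1/11.
Target odds = 19.
Required Bayes factor = 19 ÷ (1/11) = 209.

209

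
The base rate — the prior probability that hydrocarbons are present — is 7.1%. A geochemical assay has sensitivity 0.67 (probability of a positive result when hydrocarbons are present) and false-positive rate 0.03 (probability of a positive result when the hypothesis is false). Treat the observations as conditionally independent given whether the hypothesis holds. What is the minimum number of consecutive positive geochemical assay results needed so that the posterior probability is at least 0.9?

2

Prior odds: 0.071 ÷ 0.929 = 71/929.
Likelihood ratio of a positive result = 0.67/0.03 = 67/3.
Target posterior odds = 0.9/0.1 = 9.
Need (71/929) × (67/3)ⁿ ≥ 9, i.e. (67/3)ⁿ ≥ 8361/71.
(67/3)¹ = 67/3 falls short of 8361/71 but (67/3)² = 4489/9 reaches it, so n = 2.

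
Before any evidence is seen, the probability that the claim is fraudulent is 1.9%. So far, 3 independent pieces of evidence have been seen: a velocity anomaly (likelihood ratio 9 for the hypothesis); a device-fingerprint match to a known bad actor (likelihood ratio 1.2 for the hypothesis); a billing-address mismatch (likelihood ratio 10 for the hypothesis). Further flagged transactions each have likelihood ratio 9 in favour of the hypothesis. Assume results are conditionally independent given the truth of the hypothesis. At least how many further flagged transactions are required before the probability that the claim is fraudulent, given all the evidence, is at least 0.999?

3

Prior odds = 0.019/0.981 = 19/981.
Combined Bayes factor of the evidence already in hand = 9 × 1.2 × 10 = 108.
Odds after that evidence = (19/981) × 108 = 228/109.
Target odds = 0.999/0.001 = 999.
Need 9ⁿ ≥ 999 ÷ (228/109) = 36297/76.
9² = 81 falls short of 36297/76 but 9³ = 729 reaches it, so n = 3.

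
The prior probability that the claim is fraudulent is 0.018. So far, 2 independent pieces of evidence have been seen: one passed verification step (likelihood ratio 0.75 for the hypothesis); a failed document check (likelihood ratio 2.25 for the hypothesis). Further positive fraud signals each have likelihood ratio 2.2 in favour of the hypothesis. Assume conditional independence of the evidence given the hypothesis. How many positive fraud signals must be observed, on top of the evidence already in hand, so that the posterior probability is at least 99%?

Prior odds = 0.018/0.982 = 9/491.
Combined Bayes factor of the evidence already in hand = 0.75 × 2.25 = 1.6875.
Odds after that evidence = (9/491) × 1.6875 = 243/7856.
Target odds = 0.99/0.01 = 99.
Need 2.2ⁿ ≥ 99 ÷ (243/7856) = 86416/27.
2.2¹⁰ ≈2655.99 falls short of 86416/27 but 2.2¹¹ ≈5843.18 reaches it, so n = 11.

11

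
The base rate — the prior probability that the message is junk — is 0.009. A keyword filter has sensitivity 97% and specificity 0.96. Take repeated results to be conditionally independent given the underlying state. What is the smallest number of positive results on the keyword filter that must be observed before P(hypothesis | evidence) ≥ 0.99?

Prior odds: 0.009 ÷ 0.991 = 9/991.
False-positive rate = 1 − 0.96 = 0.04; likelihood ratio of a positive = 0.97/0.04 = 24.25.
Target posterior odds = 0.99/0.01 = 99.
Require 24.25ⁿ ≥ 99 ÷ (9/991) = 10901.
24.25² = 588.0625 falls short of 10901 but 24.25³ = 912673/64 reaches it, so n = 3.

3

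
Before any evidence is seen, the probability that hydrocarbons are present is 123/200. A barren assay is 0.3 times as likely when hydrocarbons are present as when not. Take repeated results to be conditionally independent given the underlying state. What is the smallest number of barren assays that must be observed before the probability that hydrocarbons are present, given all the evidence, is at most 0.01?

Prior odds = 0.615/0.385 = 123/77.
Likelihood ratio per barren assay = 0.3.
Target posterior odds = 0.01/0.99 = 1/99.
Need (123/77) × 0.3ⁿ ≤ 1/99, i.e. 0.3ⁿ ≤ 7/1107.
0.3⁴ = 0.0081 is still above 7/1107 but 0.3⁵ = 243/100000 is at or below it, so n = 5.

5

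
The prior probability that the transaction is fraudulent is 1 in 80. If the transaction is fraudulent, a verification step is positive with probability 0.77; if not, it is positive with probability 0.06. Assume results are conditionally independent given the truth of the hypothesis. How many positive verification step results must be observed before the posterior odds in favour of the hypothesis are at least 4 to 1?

3

Prior odds = 0.0125/0.9875 = 1/79.
Likelihood ratio of a positive = 0.77/0.06 = 77/6.
Target odds = 4.
Need (1/79) × (77/6)ⁿ ≥ 4, i.e. (77/6)ⁿ ≥ 316.
(77/6)² = 5929/36 falls short of 316 but (77/6)³ = 456533/216 reaches it, so n = 3.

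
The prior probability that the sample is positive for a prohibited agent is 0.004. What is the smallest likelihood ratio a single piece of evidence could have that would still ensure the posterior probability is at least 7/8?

1743

Prior odds = 0.004/0.996 = 1/249.
Target odds = 0.875/0.125 = 7.
Required Bayes factor = 7 ÷ (1/249) = 1743.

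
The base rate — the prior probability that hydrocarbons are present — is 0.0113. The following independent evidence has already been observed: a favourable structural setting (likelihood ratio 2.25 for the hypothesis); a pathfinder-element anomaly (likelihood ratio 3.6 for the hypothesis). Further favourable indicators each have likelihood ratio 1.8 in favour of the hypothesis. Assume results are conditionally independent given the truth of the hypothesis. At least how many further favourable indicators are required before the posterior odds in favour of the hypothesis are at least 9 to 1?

8

Prior odds = 0.0113/0.9887 = 113/9887.
Combined Bayes factor of the evidence already in hand = 2.25 × 3.6 = 8.1.
Odds after that evidence = (113/9887) × 8.1 = 9153/98870.
Target odds = 9.
Need 1.8ⁿ ≥ 9 ÷ (9153/98870) = 98870/1017.
1.8⁷ = 4782969/78125 falls short of 98870/1017 but 1.8⁸ = 43046721/390625 reaches it, so n = 8.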